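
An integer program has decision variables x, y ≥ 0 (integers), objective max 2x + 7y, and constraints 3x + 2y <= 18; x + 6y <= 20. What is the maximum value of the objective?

25

(x,y)=(2,3): 3·2+2·3=12≤18, 1·2+6·3=20≤20, objective 25.
(x,y)=(1,3): 3·1+2·3=9≤18, 1·1+6·3=19≤20, objective 23.
(x,y)=(4,2): 3·4+2·2=16≤18, 1·4+6·2=16≤20, objective 22.
The best lattice point is (2,3), giving 25.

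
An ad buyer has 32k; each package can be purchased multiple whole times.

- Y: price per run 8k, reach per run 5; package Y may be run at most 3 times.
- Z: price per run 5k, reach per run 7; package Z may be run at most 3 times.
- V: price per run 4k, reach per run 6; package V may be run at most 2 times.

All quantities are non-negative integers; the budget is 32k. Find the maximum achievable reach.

38

1×Y, 3×Z, and 2×V: price 31 ≤ 32, reach 1·5 + 3·7 + 2·6 = 38.
3×Z and 2×V: price 23 ≤ 32, reach 3·7 + 2·6 = 33.
Best is 38.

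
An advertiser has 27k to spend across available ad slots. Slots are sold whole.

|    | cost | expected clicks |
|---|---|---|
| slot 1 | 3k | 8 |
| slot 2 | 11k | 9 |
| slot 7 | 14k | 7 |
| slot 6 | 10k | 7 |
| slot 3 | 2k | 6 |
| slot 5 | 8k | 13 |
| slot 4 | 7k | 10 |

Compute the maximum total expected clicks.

37

slot 1 + slot 3 + slot 5 + slot 4: cost 3 + 2 + 8 + 7 = 20 ≤ 27, expected clicks 8 + 6 + 13 + 10 = 37.
slot 1 + slot 2 + slot 3 + slot 5: cost 3 + 11 + 2 + 8 = 24 ≤ 27, expected clicks 8 + 9 + 6 + 13 = 36.
Best is slot 1, slot 3, slot 5, and slot 4 with total expected clicks 37.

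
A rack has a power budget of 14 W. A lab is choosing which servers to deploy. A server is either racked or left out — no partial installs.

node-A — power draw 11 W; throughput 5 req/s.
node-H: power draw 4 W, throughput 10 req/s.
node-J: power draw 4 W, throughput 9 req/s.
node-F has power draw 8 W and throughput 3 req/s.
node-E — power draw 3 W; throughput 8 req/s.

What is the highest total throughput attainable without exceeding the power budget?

27

Take node-H, node-J, and node-E: power draw 4 + 4 + 3 = 11 ≤ 14, throughput 10 + 9 + 8 = 27.
No other feasible combination does better.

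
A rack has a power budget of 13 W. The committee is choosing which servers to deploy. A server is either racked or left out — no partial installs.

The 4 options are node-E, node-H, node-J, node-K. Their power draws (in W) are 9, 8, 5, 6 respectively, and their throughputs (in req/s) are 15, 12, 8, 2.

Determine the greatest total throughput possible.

Take node-H and node-J: power draw 8 + 5 = 13 ≤ 13, throughput 12 + 8 = 20.
No other feasible combination does better.

20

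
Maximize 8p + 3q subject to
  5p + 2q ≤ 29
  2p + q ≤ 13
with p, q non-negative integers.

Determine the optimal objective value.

46

The continuous relaxation peaks at (5.8, 0) with value 46.40; rounding to a feasible lattice point costs some objective.
(p,q)=(5,2): 5·5+2·2=29≤29, 2·5+1·2=12≤13, objective 46.
(p,q)=(5,1): 5·5+2·1=27≤29, 2·5+1·1=11≤13, objective 43.
(p,q)=(4,3): 5·4+2·3=26≤29, 2·4+1·3=11≤13, objective 41.
(p,q)=(5,0): 5·5+2·0=25≤29, 2·5+1·0=10≤13, objective 40.
The best lattice point is (5,2), giving 46.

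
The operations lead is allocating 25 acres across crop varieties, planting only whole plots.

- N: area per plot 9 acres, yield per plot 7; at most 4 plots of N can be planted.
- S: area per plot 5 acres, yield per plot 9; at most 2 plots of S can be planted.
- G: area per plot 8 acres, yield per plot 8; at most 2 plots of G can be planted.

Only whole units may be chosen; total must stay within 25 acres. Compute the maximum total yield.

S has the best ratio (9/5); taking only S gives at most 2×9 = 18 (stopped by the supply cap of 2).
Mixing does better — 2×S and 1×G: area 18 ≤ 25, yield 2·9 + 1·8 = 26.

26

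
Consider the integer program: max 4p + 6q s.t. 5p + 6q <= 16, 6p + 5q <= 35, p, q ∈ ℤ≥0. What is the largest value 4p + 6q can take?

14

Relaxing integrality, the LP optimum is 16.00 at (p,q) = (0, 2.67), which is not an integer point.
(p,q)=(2,1): 5·2+6·1=16≤16, 6·2+5·1=17≤35, objective 14.
(p,q)=(3,0): 5·3+6·0=15≤16, 6·3+5·0=18≤35, objective 12.
(p,q)=(0,2): 5·0+6·2=12≤16, 6·0+5·2=10≤35, objective 12.
Maximum is 14 at (p,q)=(2,1).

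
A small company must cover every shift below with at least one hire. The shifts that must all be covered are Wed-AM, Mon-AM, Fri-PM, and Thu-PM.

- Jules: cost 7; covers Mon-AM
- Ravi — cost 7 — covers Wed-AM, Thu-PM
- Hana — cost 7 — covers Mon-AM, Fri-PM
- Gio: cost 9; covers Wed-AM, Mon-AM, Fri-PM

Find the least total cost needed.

The greedy cost-per-new-shift heuristic would pick Gio and Ravi for 16, but a cheaper cover exists.
Choose Ravi and Hana: together they cover Wed-AM, Mon-AM, Fri-PM, Thu-PM — every shift.
Total cost: 7 + 7 = 14.
No cover costs less than 14.

14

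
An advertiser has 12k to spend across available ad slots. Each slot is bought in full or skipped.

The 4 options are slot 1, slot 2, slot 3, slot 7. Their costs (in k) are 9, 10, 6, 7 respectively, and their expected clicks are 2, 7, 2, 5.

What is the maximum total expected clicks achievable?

Take slot 2: cost 10 ≤ 12, expected clicks 7.
No other feasible combination does better.

7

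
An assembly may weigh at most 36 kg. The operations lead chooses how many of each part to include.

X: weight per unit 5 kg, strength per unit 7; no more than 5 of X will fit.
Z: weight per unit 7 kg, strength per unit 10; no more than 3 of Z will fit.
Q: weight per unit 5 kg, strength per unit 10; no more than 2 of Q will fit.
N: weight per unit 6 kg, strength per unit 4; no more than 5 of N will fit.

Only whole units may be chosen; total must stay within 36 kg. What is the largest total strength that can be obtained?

57

5×X and 2×Q: weight 35 ≤ 36, strength 5·7 + 2·10 = 55.
1×X, 3×Z, and 2×Q: weight 36 ≤ 36, strength 1·7 + 3·10 + 2·10 = 57.
Best is 57.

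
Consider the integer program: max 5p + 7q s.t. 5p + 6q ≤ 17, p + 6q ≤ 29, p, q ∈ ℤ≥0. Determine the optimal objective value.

(p,q)=(1,2): 5·1+6·2=17≤17, 1·1+6·2=13≤29, objective 19.
(p,q)=(2,1): 5·2+6·1=16≤17, 1·2+6·1=8≤29, objective 17.
(p,q)=(0,2): 5·0+6·2=12≤17, 1·0+6·2=12≤29, objective 14.
Maximum is 19 at (p,q)=(1,2).

19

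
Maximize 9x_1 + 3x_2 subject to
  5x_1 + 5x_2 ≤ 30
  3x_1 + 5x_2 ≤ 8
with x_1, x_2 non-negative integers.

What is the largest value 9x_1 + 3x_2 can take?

18

The continuous relaxation peaks at (2.67, 0) with value 24.00; rounding to a feasible lattice point costs some objective.
(x_1,x_2)=(2,0) is feasible, giving 18.
(x_1,x_2)=(1,1) is feasible, giving 12.
(x_1,x_2)=(1,0) is feasible, giving 9.
Maximum is 18 at (x_1,x_2)=(2,0).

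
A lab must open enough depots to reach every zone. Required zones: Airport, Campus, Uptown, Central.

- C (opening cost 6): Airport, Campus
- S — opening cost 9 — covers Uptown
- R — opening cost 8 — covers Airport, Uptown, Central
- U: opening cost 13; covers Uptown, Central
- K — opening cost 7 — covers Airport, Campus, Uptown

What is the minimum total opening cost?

The greedy cost-per-new-zone heuristic would pick K and R for 15, but a cheaper cover exists.
Choose C and R: together they cover Airport, Campus, Uptown, Central — every zone.
Total opening cost: 6 + 8 = 14.
No cover costs less than 14.

14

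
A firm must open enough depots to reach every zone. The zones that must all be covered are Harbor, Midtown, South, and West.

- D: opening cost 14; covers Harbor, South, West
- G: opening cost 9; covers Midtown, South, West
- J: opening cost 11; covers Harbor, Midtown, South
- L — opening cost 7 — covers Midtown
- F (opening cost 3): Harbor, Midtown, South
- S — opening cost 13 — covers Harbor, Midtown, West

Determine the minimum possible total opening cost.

Choose G and F: together they cover Harbor, Midtown, South, West — every zone.
Total opening cost: 9 + 3 = 12.

12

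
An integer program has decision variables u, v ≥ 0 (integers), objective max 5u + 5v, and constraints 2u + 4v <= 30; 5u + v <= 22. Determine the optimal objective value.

(u,v)=(3,6): 2·3+4·6=30≤30, 5·3+1·6=21≤22, objective 45.
(u,v)=(2,6): 2·2+4·6=28≤30, 5·2+1·6=16≤22, objective 40.
(u,v)=(3,5): 2·3+4·5=26≤30, 5·3+1·5=20≤22, objective 40.
The best lattice point is (3,6), giving 45.

45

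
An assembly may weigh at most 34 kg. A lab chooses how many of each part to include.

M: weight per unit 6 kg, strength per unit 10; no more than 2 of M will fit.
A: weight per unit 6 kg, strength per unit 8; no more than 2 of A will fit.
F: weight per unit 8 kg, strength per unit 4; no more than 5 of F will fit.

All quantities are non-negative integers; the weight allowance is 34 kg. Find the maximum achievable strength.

40

M has the best ratio (10/6); taking only M gives at most 2×10 = 20 (stopped by the supply cap of 2).
Mixing does better — 2×M, 2×A, and 1×F: weight 32 ≤ 34, strength 2·10 + 2·8 + 1·4 = 40.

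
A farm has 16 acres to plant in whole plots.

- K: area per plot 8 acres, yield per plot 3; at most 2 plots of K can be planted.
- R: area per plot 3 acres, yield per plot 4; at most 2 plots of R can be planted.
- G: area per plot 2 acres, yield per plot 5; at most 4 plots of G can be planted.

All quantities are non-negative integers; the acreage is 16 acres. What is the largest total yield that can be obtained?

Take 2×R and 4×G: area 14 ≤ 16, yield 2·4 + 4·5 = 28.
G has the best ratio (5/2) and is taken to its limit of 4; remaining capacity is filled optimally with the others.

28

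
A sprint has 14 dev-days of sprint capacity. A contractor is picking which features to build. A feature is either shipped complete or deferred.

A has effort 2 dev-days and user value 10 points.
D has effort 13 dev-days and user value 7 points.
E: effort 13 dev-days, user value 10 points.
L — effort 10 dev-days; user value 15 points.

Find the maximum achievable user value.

This is a 0-1 knapsack instance.
Take A and L: effort 2 + 10 = 12 ≤ 14, user value 10 + 15 = 25.
No other feasible combination does better.

25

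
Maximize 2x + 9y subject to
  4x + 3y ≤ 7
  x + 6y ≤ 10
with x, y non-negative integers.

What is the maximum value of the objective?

Relaxing integrality, the LP optimum is 15.29 at (x,y) = (0.571, 1.57), which is not an integer point.
(x,y)=(1,1): 4·1+3·1=7≤7, 1·1+6·1=7≤10, objective 11.
(x,y)=(0,1): 4·0+3·1=3≤7, 1·0+6·1=6≤10, objective 9.
(x,y)=(1,0): 4·1+3·0=4≤7, 1·1+6·0=1≤10, objective 2.
(x,y)=(0,0): 4·0+3·0=0≤7, 1·0+6·0=0≤10, objective 0.
No feasible integer point exceeds 11.

11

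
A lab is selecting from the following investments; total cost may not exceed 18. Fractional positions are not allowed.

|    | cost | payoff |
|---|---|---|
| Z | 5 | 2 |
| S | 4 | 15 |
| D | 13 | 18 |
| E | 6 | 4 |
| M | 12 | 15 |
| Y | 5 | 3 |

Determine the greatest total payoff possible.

Allowing fractional choices, the relaxed optimum would be about 34.2, but investments are indivisible.
S + D: cost 4 + 13 = 17 ≤ 18, payoff 15 + 18 = 33.
S + M: cost 4 + 12 = 16 ≤ 18, payoff 15 + 15 = 30.
Best is S and D with total payoff 33.

33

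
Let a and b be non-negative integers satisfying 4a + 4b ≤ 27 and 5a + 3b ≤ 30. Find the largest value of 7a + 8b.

48

The continuous relaxation peaks at (0, 6.75) with value 54.00; rounding to a feasible lattice point costs some objective.
(a,b)=(0,6): 4·0+4·6=24≤27, 5·0+3·6=18≤30, objective 48.
(a,b)=(1,5): 4·1+4·5=24≤27, 5·1+3·5=20≤30, objective 47.
(a,b)=(0,5): 4·0+4·5=20≤27, 5·0+3·5=15≤30, objective 40.
Maximum is 48 at (a,b)=(0,6).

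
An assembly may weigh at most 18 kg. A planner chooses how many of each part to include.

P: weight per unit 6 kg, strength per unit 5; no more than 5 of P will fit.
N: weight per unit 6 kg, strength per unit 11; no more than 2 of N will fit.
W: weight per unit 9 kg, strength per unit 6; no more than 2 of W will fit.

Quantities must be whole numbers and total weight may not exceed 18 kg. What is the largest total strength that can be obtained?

N has the best ratio (11/6); taking only N gives at most 2×11 = 22 (stopped by the supply cap of 2).
Mixing does better — 1×P and 2×N: weight 18 ≤ 18, strength 1·5 + 2·11 = 27.

27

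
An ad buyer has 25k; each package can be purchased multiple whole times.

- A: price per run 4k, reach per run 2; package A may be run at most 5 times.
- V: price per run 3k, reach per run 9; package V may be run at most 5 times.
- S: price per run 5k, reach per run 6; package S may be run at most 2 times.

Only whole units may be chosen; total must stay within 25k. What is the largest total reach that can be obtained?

57

V has the best ratio (9/3); taking only V gives at most 5×9 = 45 (stopped by the supply cap of 5).
Mixing does better — 5×V and 2×S: price 25 ≤ 25, reach 5·9 + 2·6 = 57.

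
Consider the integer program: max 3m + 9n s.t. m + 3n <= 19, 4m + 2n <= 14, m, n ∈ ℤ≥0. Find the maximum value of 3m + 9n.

(m,n)=(0,6) is feasible, giving 54.
(m,n)=(1,5) is feasible, giving 48.
(m,n)=(0,5) is feasible, giving 45.
The best lattice point is (0,6), giving 54.

54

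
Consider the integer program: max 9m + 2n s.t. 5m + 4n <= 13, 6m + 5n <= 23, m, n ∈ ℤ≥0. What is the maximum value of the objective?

Relaxing integrality, the LP optimum is 23.40 at (m,n) = (2.6, 0), which is not an integer point.
(m,n)=(2,0): 5·2+4·0=10≤13, 6·2+5·0=12≤23, objective 18.
(m,n)=(1,1): 5·1+4·1=9≤13, 6·1+5·1=11≤23, objective 11.
(m,n)=(1,0): 5·1+4·0=5≤13, 6·1+5·0=6≤23, objective 9.
No feasible integer point exceeds 18.

18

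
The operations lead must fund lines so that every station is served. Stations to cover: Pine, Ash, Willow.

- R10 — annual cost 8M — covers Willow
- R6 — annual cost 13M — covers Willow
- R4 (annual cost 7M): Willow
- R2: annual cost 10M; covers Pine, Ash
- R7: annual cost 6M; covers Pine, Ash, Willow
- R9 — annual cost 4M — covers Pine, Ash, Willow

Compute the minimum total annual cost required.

4

This is an integer covering problem.
R9 alone covers Pine, Ash, Willow — every station.
Total annual cost: 4.
No cover costs less than 4.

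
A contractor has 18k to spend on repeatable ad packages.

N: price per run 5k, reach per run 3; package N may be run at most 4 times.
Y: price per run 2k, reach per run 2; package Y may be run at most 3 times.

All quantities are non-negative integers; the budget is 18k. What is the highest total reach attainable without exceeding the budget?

12

Y has the best ratio (2/2); taking only Y gives at most 3×2 = 6 (stopped by the supply cap of 3).
Mixing does better — 2×N and 3×Y: price 16 ≤ 18, reach 2·3 + 3·2 = 12.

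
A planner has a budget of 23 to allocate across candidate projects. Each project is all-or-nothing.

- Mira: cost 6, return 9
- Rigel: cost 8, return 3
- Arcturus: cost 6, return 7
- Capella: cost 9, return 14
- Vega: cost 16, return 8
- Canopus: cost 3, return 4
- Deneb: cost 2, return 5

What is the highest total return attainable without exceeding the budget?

Take Mira, Arcturus, Capella, and Deneb: cost 6 + 6 + 9 + 2 = 23 ≤ 23, return 9 + 7 + 14 + 5 = 35.
No other feasible combination does better.

35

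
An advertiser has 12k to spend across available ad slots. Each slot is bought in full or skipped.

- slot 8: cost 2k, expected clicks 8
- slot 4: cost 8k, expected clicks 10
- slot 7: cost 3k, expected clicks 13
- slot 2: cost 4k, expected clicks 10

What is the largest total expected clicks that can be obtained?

Treat it as a binary knapsack problem.
Allowing fractional choices, the relaxed optimum would be about 34.8, but ad slots are indivisible.
slot 8 + slot 7 + slot 2: cost 2 + 3 + 4 = 9 ≤ 12, expected clicks 8 + 13 + 10 = 31.
slot 7 + slot 2: cost 3 + 4 = 7 ≤ 12, expected clicks 13 + 10 = 23.
Best is slot 8, slot 7, and slot 2 with total expected clicks 31.

31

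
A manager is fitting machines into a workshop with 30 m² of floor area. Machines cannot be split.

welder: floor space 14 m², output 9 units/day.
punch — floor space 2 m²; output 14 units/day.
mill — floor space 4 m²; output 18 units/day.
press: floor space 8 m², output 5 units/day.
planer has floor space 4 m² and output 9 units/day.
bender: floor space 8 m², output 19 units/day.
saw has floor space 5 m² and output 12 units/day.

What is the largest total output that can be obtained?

This is a 0-1 knapsack instance.
Allowing fractional choices, the relaxed optimum would be about 76.5, but machines are indivisible.
punch + mill + planer + bender + saw: floor space 2 + 4 + 4 + 8 + 5 = 23 ≤ 30, output 14 + 18 + 9 + 19 + 12 = 72.
punch + mill + press + planer + bender: floor space 2 + 4 + 8 + 4 + 8 = 26 ≤ 30, output 14 + 18 + 5 + 9 + 19 = 65.
punch + mill + press + bender + saw: floor space 2 + 4 + 8 + 8 + 5 = 27 ≤ 30, output 14 + 18 + 5 + 19 + 12 = 68.
Best is punch, mill, planer, bender, and saw with total output 72.

72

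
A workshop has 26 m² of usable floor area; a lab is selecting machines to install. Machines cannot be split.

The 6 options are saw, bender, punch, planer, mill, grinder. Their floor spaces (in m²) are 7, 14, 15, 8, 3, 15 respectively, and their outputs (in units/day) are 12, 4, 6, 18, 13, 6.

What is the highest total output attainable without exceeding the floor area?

Allowing fractional choices, the relaxed optimum would be about 46.2, but machines are indivisible.
saw + planer + mill: floor space 7 + 8 + 3 = 18 ≤ 26, output 12 + 18 + 13 = 43.
punch + planer + mill: floor space 15 + 8 + 3 = 26 ≤ 26, output 6 + 18 + 13 = 37.
planer + mill + grinder: floor space 8 + 3 + 15 = 26 ≤ 26, output 18 + 13 + 6 = 37.
Best is saw, planer, and mill with total output 43.

43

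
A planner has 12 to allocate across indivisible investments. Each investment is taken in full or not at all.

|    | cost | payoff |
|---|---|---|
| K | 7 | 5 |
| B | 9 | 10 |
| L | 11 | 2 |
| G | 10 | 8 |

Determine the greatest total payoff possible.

G: cost 10 ≤ 12, payoff 8.
B: cost 9 ≤ 12, payoff 10.
Best is B with total payoff 10.

10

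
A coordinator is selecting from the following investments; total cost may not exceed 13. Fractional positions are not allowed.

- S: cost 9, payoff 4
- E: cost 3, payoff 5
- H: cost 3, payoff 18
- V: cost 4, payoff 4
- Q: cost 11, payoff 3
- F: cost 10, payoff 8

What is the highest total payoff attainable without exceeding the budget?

H + F: cost 3 + 10 = 13 ≤ 13, payoff 18 + 8 = 26.
E + H: cost 3 + 3 = 6 ≤ 13, payoff 5 + 18 = 23.
E + H + V: cost 3 + 3 + 4 = 10 ≤ 13, payoff 5 + 18 + 4 = 27.
Best is E, H, and V with total payoff 27.

27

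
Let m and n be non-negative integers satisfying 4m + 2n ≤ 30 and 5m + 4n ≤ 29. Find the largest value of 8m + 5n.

45

The continuous relaxation peaks at (5.8, 0) with value 46.40; rounding to a feasible lattice point costs some objective.
(m,n)=(5,1): 4·5+2·1=22≤30, 5·5+4·1=29≤29, objective 45.
(m,n)=(4,2): 4·4+2·2=20≤30, 5·4+4·2=28≤29, objective 42.
(m,n)=(5,0): 4·5+2·0=20≤30, 5·5+4·0=25≤29, objective 40.
(m,n)=(4,1): 4·4+2·1=18≤30, 5·4+4·1=24≤29, objective 37.
No feasible integer point exceeds 45.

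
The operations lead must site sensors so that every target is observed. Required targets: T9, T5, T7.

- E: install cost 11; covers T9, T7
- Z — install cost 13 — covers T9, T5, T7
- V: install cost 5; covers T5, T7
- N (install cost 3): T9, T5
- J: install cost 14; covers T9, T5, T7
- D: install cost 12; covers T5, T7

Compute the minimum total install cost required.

Choose V and N: together they cover T9, T5, T7 — every target.
Total install cost: 5 + 3 = 8.

8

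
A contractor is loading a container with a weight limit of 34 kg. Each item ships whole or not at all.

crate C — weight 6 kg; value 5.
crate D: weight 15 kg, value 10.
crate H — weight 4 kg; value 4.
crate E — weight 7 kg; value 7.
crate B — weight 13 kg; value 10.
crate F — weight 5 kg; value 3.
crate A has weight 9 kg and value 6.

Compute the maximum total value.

27

Allowing fractional choices, the relaxed optimum would be about 28.7, but items are indivisible.
crate C + crate H + crate E + crate B: weight 6 + 4 + 7 + 13 = 30 ≤ 34, value 5 + 4 + 7 + 10 = 26.
crate C + crate D + crate H + crate E: weight 6 + 15 + 4 + 7 = 32 ≤ 34, value 5 + 10 + 4 + 7 = 26.
crate H + crate E + crate B + crate A: weight 4 + 7 + 13 + 9 = 33 ≤ 34, value 4 + 7 + 10 + 6 = 27.
Best is crate H, crate E, crate B, and crate A with total value 27.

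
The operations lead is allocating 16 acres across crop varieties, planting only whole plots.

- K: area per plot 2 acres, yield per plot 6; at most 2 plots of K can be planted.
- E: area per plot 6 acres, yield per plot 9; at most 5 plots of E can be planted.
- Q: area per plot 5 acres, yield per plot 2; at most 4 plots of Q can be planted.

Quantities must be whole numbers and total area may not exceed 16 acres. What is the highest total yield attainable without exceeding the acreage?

30

2×K and 2×E: area 16 ≤ 16, yield 2·6 + 2·9 = 30.
1×K and 2×E: area 14 ≤ 16, yield 1·6 + 2·9 = 24.
Best is 30.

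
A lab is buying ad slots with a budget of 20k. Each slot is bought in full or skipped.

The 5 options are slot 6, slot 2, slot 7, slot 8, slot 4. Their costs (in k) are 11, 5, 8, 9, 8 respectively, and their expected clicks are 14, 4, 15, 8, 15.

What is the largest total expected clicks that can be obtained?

30

This is a 0-1 knapsack instance.
Allowing fractional choices, the relaxed optimum would be about 35.1, but ad slots are indivisible.
slot 7 + slot 4: cost 8 + 8 = 16 ≤ 20, expected clicks 15 + 15 = 30.
slot 6 + slot 7: cost 11 + 8 = 19 ≤ 20, expected clicks 14 + 15 = 29.
Best is slot 7 and slot 4 with total expected clicks 30.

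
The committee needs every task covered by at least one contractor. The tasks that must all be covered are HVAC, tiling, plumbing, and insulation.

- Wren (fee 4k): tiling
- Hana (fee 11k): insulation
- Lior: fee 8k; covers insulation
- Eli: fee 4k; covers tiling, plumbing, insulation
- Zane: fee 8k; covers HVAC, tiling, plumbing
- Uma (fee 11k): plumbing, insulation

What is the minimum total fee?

Choose Eli and Zane: together they cover HVAC, tiling, plumbing, insulation — every task.
Total fee: 4 + 8 = 12.
No cover costs less than 12.

12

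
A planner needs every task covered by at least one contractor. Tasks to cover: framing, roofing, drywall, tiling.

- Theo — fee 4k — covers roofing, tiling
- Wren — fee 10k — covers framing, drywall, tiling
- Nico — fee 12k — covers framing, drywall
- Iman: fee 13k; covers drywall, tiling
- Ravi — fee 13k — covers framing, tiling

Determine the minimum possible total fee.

Choose Theo and Wren: together they cover framing, roofing, drywall, tiling — every task.
Total fee: 4 + 10 = 14.
No cover costs less than 14.

14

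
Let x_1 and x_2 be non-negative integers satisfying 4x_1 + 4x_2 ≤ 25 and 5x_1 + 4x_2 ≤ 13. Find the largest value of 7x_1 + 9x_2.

27

The continuous relaxation peaks at (0, 3.25) with value 29.25; rounding to a feasible lattice point costs some objective.
(x_1,x_2)=(0,3): 4·0+4·3=12≤25, 5·0+4·3=12≤13, objective 27.
(x_1,x_2)=(1,2): 4·1+4·2=12≤25, 5·1+4·2=13≤13, objective 25.
(x_1,x_2)=(0,2): 4·0+4·2=8≤25, 5·0+4·2=8≤13, objective 18.
No feasible integer point exceeds 27.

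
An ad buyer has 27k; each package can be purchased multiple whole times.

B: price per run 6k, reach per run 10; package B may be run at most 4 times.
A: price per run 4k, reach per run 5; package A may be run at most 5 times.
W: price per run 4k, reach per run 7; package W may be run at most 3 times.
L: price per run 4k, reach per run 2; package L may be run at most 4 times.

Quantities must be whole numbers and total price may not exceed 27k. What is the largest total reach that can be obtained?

44

This is a bounded integer knapsack.
W has the best ratio (7/4); taking only W gives at most 3×7 = 21 (stopped by the supply cap of 3).
Mixing does better — 3×B and 2×W: price 26 ≤ 27, reach 3·10 + 2·7 = 44.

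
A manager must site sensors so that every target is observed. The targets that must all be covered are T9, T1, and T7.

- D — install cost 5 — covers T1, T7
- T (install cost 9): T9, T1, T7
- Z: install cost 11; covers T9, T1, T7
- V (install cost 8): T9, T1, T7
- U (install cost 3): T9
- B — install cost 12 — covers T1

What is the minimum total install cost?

8

V alone covers T9, T1, T7 — every target.
Total install cost: 8.
No cover costs less than 8.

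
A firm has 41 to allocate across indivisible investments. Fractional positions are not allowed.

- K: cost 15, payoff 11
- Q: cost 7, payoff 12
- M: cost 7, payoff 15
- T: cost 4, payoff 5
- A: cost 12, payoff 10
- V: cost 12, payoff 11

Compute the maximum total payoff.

49

Allowing fractional choices, the relaxed optimum would be about 52.2, but investments are indivisible.
K + Q + M + V: cost 15 + 7 + 7 + 12 = 41 ≤ 41, payoff 11 + 12 + 15 + 11 = 49.
K + Q + M + A: cost 15 + 7 + 7 + 12 = 41 ≤ 41, payoff 11 + 12 + 15 + 10 = 48.
Q + M + A + V: cost 7 + 7 + 12 + 12 = 38 ≤ 41, payoff 12 + 15 + 10 + 11 = 48.
Best is K, Q, M, and V with total payoff 49.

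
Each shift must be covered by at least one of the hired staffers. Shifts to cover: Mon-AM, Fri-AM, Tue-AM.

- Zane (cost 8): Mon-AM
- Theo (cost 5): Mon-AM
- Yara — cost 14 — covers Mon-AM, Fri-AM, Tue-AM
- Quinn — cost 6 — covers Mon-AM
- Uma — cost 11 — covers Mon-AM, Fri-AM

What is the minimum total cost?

14

This is a weighted set-cover instance.
Yara alone covers Mon-AM, Fri-AM, Tue-AM — every shift.
Total cost: 14.
No cover costs less than 14.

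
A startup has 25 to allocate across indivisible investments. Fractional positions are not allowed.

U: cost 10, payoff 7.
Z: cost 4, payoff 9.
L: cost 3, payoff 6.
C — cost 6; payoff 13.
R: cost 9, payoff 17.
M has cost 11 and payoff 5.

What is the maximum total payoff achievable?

Allowing fractional choices, the relaxed optimum would be about 47.1, but investments are indivisible.
U + C + R: cost 10 + 6 + 9 = 25 ≤ 25, payoff 7 + 13 + 17 = 37.
Z + L + C + R: cost 4 + 3 + 6 + 9 = 22 ≤ 25, payoff 9 + 6 + 13 + 17 = 45.
Z + C + R: cost 4 + 6 + 9 = 19 ≤ 25, payoff 9 + 13 + 17 = 39.
Best is Z, L, C, and R with total payoff 45.

45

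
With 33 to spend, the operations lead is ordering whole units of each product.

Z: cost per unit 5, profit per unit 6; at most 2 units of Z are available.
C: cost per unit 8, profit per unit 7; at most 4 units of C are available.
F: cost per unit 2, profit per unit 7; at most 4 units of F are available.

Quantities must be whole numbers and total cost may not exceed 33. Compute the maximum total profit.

Take 3×C and 4×F: cost 32 ≤ 33, profit 3·7 + 4·7 = 49.
F has the best ratio (7/2) and is taken to its limit of 4; remaining capacity is filled optimally with the others.

49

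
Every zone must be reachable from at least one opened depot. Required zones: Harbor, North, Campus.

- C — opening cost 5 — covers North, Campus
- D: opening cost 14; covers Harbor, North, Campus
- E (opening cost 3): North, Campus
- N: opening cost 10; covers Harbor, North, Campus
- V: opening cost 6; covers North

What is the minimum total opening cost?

10

The greedy cost-per-new-zone heuristic would pick E and N for 13, but a cheaper cover exists.
N alone covers Harbor, North, Campus — every zone.
Total opening cost: 10.
No cover costs less than 10.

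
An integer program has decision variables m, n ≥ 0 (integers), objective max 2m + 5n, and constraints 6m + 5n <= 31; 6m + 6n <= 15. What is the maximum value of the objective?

10

(m,n)=(0,2) is feasible, giving 10.
(m,n)=(1,1) is feasible, giving 7.
(m,n)=(0,1) is feasible, giving 5.
No feasible integer point exceeds 10.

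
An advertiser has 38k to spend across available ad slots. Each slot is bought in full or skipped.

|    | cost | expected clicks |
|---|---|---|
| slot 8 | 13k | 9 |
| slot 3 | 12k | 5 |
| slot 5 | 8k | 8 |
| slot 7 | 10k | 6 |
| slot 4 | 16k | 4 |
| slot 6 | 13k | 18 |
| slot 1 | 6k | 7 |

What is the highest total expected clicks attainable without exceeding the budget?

39

This is an integer program with binary decision variables.
Allowing fractional choices, the relaxed optimum would be about 40.6, but ad slots are indivisible.
slot 8 + slot 5 + slot 6: cost 13 + 8 + 13 = 34 ≤ 38, expected clicks 9 + 8 + 18 = 35.
slot 5 + slot 7 + slot 6 + slot 1: cost 8 + 10 + 13 + 6 = 37 ≤ 38, expected clicks 8 + 6 + 18 + 7 = 39.
Best is slot 5, slot 7, slot 6, and slot 1 with total expected clicks 39.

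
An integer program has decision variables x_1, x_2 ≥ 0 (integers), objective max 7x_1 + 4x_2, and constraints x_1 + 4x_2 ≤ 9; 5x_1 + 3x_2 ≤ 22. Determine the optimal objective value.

Relaxing integrality, the LP optimum is 30.80 at (x_1,x_2) = (4.4, 0), which is not an integer point.
(x_1,x_2)=(4,0): 1·4+4·0=4≤9, 5·4+3·0=20≤22, objective 28.
(x_1,x_2)=(3,1): 1·3+4·1=7≤9, 5·3+3·1=18≤22, objective 25.
Maximum is 28 at (x_1,x_2)=(4,0).

28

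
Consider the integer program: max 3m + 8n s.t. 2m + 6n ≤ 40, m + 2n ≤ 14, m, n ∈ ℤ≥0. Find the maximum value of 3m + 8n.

54

(m,n)=(2,6): 2·2+6·6=40≤40, 1·2+2·6=14≤14, objective 54.
(m,n)=(1,6): 2·1+6·6=38≤40, 1·1+2·6=13≤14, objective 51.
No feasible integer point exceeds 54.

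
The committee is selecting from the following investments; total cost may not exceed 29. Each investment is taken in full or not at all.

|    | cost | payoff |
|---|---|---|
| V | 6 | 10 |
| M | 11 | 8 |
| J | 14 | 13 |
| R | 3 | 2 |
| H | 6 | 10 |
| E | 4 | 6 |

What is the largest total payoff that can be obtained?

35

This is an integer program with binary decision variables.
Allowing fractional choices, the relaxed optimum would be about 38.1, but investments are indivisible.
V + J + H: cost 6 + 14 + 6 = 26 ≤ 29, payoff 10 + 13 + 10 = 33.
V + M + H + E: cost 6 + 11 + 6 + 4 = 27 ≤ 29, payoff 10 + 8 + 10 + 6 = 34.
V + J + R + H: cost 6 + 14 + 3 + 6 = 29 ≤ 29, payoff 10 + 13 + 2 + 10 = 35.
Best is V, J, R, and H with total payoff 35.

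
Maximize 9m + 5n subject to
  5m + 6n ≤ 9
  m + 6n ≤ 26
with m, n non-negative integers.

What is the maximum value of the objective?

9

Relaxing integrality, the LP optimum is 16.20 at (m,n) = (1.8, 0), which is not an integer point.
(m,n)=(1,0): 5·1+6·0=5≤9, 1·1+6·0=1≤26, objective 9.
(m,n)=(0,1): 5·0+6·1=6≤9, 1·0+6·1=6≤26, objective 5.
(m,n)=(0,0): 5·0+6·0=0≤9, 1·0+6·0=0≤26, objective 0.
The best lattice point is (1,0), giving 9.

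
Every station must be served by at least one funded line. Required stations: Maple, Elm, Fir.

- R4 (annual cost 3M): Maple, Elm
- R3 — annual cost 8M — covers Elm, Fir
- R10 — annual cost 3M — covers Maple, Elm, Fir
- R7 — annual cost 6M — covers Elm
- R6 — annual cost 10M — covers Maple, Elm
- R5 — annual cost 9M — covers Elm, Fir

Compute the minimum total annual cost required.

3

R10 alone covers Maple, Elm, Fir — every station.
Total annual cost: 3.
No cover costs less than 3.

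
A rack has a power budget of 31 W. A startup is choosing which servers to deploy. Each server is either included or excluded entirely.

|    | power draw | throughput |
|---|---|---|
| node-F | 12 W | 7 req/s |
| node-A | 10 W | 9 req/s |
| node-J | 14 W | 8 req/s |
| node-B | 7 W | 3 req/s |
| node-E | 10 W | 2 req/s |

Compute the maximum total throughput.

node-F + node-A + node-B: power draw 12 + 10 + 7 = 29 ≤ 31, throughput 7 + 9 + 3 = 19.
node-A + node-J + node-B: power draw 10 + 14 + 7 = 31 ≤ 31, throughput 9 + 8 + 3 = 20.
node-A + node-J: power draw 10 + 14 = 24 ≤ 31, throughput 9 + 8 = 17.
Best is node-A, node-J, and node-B with total throughput 20.

20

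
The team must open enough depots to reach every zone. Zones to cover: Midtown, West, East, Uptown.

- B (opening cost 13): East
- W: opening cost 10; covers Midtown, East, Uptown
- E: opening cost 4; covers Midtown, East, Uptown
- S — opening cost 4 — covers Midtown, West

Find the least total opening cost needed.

8

This is a weighted set-cover instance.
Choose E and S: together they cover Midtown, West, East, Uptown — every zone.
Total opening cost: 4 + 4 = 8.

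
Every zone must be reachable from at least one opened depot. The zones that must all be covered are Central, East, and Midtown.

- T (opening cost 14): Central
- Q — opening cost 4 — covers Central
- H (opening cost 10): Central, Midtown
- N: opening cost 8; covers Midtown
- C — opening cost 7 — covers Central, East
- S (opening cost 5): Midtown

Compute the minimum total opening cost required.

Choose C and S: together they cover Central, East, Midtown — every zone.
Total opening cost: 7 + 5 = 12.

12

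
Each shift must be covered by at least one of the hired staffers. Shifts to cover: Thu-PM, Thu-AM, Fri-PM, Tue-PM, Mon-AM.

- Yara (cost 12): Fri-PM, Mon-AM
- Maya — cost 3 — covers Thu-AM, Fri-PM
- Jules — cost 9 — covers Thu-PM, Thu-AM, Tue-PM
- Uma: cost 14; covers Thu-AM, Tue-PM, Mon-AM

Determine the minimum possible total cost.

Choose Yara and Jules: together they cover Thu-PM, Thu-AM, Fri-PM, Tue-PM, Mon-AM — every shift.
Total cost: 12 + 9 = 21.

21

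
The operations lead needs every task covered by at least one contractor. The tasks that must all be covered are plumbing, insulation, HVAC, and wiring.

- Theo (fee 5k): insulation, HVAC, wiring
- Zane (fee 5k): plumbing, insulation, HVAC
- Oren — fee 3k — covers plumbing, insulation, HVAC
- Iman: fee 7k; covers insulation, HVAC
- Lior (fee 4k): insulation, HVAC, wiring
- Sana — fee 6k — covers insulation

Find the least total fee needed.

7

Choose Oren and Lior: together they cover plumbing, insulation, HVAC, wiring — every task.
Total fee: 3 + 4 = 7.
No cover costs less than 7.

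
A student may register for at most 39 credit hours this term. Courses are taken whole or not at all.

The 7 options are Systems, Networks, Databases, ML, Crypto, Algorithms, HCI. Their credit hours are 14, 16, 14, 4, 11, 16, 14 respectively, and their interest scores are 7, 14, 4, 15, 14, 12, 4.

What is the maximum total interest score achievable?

43

Allowing fractional choices, the relaxed optimum would be about 49.0, but courses are indivisible.
ML + Crypto + Algorithms: credit hours 4 + 11 + 16 = 31 ≤ 39, interest score 15 + 14 + 12 = 41.
Networks + ML + Crypto: credit hours 16 + 4 + 11 = 31 ≤ 39, interest score 14 + 15 + 14 = 43.
Networks + ML + Algorithms: credit hours 16 + 4 + 16 = 36 ≤ 39, interest score 14 + 15 + 12 = 41.
Best is Networks, ML, and Crypto with total interest score 43.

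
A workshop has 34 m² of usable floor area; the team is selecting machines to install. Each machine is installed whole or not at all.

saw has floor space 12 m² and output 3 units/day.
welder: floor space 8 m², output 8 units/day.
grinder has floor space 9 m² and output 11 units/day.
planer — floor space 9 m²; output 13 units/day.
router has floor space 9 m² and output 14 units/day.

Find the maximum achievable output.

38

This is an integer program with binary decision variables.
Allowing fractional choices, the relaxed optimum would be about 45.0, but machines are indivisible.
welder + grinder + router: floor space 8 + 9 + 9 = 26 ≤ 34, output 8 + 11 + 14 = 33.
grinder + planer + router: floor space 9 + 9 + 9 = 27 ≤ 34, output 11 + 13 + 14 = 38.
welder + planer + router: floor space 8 + 9 + 9 = 26 ≤ 34, output 8 + 13 + 14 = 35.
Best is grinder, planer, and router with total output 38.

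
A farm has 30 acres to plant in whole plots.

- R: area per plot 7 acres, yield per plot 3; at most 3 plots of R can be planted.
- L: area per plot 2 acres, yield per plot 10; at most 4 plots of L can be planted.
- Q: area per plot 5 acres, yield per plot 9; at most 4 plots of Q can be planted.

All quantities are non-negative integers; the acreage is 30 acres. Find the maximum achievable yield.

76

Take 4×L and 4×Q: area 28 ≤ 30, yield 4·10 + 4·9 = 76.
L has the best ratio (10/2) and is taken to its limit of 4; remaining capacity is filled optimally with the others.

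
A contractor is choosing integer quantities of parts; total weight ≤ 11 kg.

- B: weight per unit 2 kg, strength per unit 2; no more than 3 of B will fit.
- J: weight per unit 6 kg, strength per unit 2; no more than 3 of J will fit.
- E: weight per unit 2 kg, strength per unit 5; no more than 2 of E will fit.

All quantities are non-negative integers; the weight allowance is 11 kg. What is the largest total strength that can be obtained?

16

3×B and 2×E: weight 10 ≤ 11, strength 3·2 + 2·5 = 16.
2×B and 2×E: weight 8 ≤ 11, strength 2·2 + 2·5 = 14.
Best is 16.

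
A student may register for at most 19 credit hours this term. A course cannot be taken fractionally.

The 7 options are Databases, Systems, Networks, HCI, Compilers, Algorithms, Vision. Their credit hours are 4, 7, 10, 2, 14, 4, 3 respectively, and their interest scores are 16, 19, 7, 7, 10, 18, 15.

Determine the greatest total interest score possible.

Take Databases, Systems, Algorithms, and Vision: credit hours 4 + 7 + 4 + 3 = 18 ≤ 19, interest score 16 + 19 + 18 + 15 = 68.
No other feasible combination does better.

68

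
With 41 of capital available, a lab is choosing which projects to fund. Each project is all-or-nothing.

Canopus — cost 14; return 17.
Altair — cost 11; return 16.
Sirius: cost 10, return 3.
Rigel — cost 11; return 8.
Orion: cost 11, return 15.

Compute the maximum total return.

48

Take Canopus, Altair, and Orion: cost 14 + 11 + 11 = 36 ≤ 41, return 17 + 16 + 15 = 48.
No other feasible combination does better.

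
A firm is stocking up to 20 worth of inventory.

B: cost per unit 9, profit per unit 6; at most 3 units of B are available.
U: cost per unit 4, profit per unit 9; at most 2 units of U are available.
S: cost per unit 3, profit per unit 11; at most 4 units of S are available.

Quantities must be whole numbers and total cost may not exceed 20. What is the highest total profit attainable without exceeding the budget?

62

This is a bounded integer knapsack.
S has the best ratio (11/3); taking only S gives at most 4×11 = 44 (stopped by the supply cap of 4).
Mixing does better — 2×U and 4×S: cost 20 ≤ 20, profit 2·9 + 4·11 = 62.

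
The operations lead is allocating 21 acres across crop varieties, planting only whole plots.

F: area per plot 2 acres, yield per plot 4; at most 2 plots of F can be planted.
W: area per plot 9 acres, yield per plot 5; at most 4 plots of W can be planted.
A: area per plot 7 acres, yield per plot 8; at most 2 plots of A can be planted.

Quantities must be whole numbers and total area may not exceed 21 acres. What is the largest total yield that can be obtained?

24

F has the best ratio (4/2); taking only F gives at most 2×4 = 8 (stopped by the supply cap of 2).
Mixing does better — 2×F and 2×A: area 18 ≤ 21, yield 2·4 + 2·8 = 24.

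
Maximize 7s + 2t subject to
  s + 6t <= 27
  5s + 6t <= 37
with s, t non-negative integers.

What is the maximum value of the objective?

49

Relaxing integrality, the LP optimum is 51.80 at (s,t) = (7.4, 0), which is not an integer point.
(s,t)=(7,0): 1·7+6·0=7≤27, 5·7+6·0=35≤37, objective 49.
(s,t)=(6,1): 1·6+6·1=12≤27, 5·6+6·1=36≤37, objective 44.
(s,t)=(6,0): 1·6+6·0=6≤27, 5·6+6·0=30≤37, objective 42.
Maximum is 49 at (s,t)=(7,0).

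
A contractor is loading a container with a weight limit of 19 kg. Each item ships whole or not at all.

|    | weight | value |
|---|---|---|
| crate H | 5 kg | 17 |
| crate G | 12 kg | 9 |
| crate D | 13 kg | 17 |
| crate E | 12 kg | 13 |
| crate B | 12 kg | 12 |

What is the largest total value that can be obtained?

crate H + crate E: weight 5 + 12 = 17 ≤ 19, value 17 + 13 = 30.
crate H + crate B: weight 5 + 12 = 17 ≤ 19, value 17 + 12 = 29.
crate H + crate D: weight 5 + 13 = 18 ≤ 19, value 17 + 17 = 34.
Best is crate H and crate D with total value 34.

34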